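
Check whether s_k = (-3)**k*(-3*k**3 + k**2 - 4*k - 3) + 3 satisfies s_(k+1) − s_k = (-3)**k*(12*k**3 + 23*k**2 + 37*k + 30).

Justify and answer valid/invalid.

valid; difference matches t_k

s_(k+1) = 3*(-3)**k*(4*k + 3*(k + 1)**3 - (k + 1)**2 + 7) + 3
s_(k+1) − s_k = (-3)**k*(12*k**3 + 23*k**2 + 37*k + 30)
(s_(k+1) − s_k) − t_k = 0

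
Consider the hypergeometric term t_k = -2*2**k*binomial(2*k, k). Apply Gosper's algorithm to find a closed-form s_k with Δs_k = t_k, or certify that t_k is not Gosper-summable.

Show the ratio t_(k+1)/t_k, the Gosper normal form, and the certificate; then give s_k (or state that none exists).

none (Gosper's algorithm certifies no s_k)

t_(k+1)/t_k = 4*(2*k + 1)/(k + 1).
So A=8*k + 4 and B=k + 1, with C=1.
Need (8*k + 4)·f(k+1) − (k)·f(k) = 1.
d = -1 from the (1,1,0) case.
Bound -1 < 0, so the key equation has no polynomial solution.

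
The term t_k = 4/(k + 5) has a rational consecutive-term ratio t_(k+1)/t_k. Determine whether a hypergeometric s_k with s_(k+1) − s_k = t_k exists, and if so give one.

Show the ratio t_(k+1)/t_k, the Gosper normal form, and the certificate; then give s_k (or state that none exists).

not Gosper-summable; s_k does not exist

Compute t_(k+1)/t_k: get (k + 5)/(k + 6).
So A=k + 5 and B=k + 6, with C=1.
f must satisfy (k + 5)·f(k+1) − (k + 5)·f(k) = 1.
d = 0 from the (1,1,0) case.
f = c0 ⇒ A·f(k+1) − B(k−1)·f(k) − C = -1. The system {-1 = 0} is inconsistent; no antidifference.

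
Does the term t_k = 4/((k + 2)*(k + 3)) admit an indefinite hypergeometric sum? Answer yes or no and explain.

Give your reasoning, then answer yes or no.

Yes. s_k = 2*k/(k + 2).

The ratio is (k + 2)/(k + 4).
So A=k + 2 and B=k + 4, with C=1.
Set up (k + 2)·f(k+1) − (k + 3)·f(k) − (1) = 0.
deg f ≤ 1 (via 1,1,0).
Solving with deg f ≤ 1: f(k) = k/2.
So s_k = (B(k−1)f/C)·t_k = (k*(k + 3)/2)·t_k = 2*k/(k + 2).
Check: Δs_k = 4/(k**2 + 5*k + 6). ✓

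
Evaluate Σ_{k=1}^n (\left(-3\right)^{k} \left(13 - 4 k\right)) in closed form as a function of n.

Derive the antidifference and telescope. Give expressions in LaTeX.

S(n) = - 3 \left(-3\right)^{n} n + 9 \left(-3\right)^{n} - 9

Ratio r(k) = 3*(9 - 4*k)/(4*k - 13).
Gosper form: A/B · C(k+1)/C(k) with A=-3, B=1, C=k - 13/4.
Need (-3)·f(k+1) − (1)·f(k) = k - 13/4.
From deg A=0, deg B=0, deg C=1: d=1.
Match coefficients ⇒ f(k) = -(k - 4)/4.
R(k) = B(k−1)·f(k)/C(k) = -(k - 4)/(4*k - 13); s_k = R·t_k = (-3)**k*(k - 4).
Check: Δs_k = (-3)**k*(13 - 4*k). ✓
Evaluate: s_(n+1) = (-3)**(n + 1)*(n - 3); subtract s_(1) = 9 ⇒ S(n) = -3*(-3)**n*n + 9*(-3)**n - 9.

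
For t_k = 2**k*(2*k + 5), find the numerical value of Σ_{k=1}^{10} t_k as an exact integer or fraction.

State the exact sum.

Σ = 47098

t_(k+1)/t_k = 2*(2*k + 7)/(2*k + 5).
Normal form (A,B,C) = (2, 1, k + 5/2).
Key eq: (2)·f(k+1) = (1)·f(k) + (k + 5/2).
Degrees (0,0,1) ⇒ d ≤ 1.
Solving with deg f ≤ 1: f(k) = (2*k + 1)/2.
R(k) = B(k−1)·f(k)/C(k) = (2*k + 1)/(2*k + 5); s_k = R·t_k = 2**k*(2*k + 1).
s_(k+1) − s_k = 2**k*(2*k + 5) = t_k.
Σ_(k=1)^(10) t_k = s_(11) − s_(1) = 47104 − (6) = 47098.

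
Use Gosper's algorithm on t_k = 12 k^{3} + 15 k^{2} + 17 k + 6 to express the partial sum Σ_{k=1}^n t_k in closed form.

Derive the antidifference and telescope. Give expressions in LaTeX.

t_(k+1)/t_k = (12*k**3 + 51*k**2 + 83*k + 50)/(12*k**3 + 15*k**2 + 17*k + 6).
Normal form (A,B,C) = (1, 1, k**3 + 5*k**2/4 + 17*k/12 + 1/2).
f must satisfy (1)·f(k+1) − (1)·f(k) = k**3 + 5*k**2/4 + 17*k/12 + 1/2.
d = 4 from the (0,0,3) case.
Solving with deg f ≤ 4: f(k) = k**2*(3*k**2 - k + 4)/12.
Certificate R = B(k−1)f/C = k**2*(3*k**2 - k + 4)/(12*k**3 + 15*k**2 + 17*k + 6) gives s_k = k**2*(3*k**2 - k + 4).
s_(k+1) − s_k = 12*k**3 + 15*k**2 + 17*k + 6 = t_k.
Σ_(k=1)^n t_k = s_(n+1) − s_(1) = (3*n**4 + 11*n**3 + 19*n**2 + 17*n + 6) − (6), i.e. n*(3*n**3 + 11*n**2 + 19*n + 17).

S(n) = n \left(3 n^{3} + 11 n^{2} + 19 n + 17\right)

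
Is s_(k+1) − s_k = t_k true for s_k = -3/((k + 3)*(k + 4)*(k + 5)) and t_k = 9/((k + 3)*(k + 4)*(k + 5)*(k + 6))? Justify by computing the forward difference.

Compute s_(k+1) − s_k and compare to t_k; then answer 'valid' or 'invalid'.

valid (s_(k+1) − s_k reduces to t_k)

s_(k+1) = -3/((k + 4)*(k + 5)*(k + 6))
s_(k+1) − s_k = 9/((k + 3)*(k + 4)*(k + 5)*(k + 6))
(s_(k+1) − s_k) − t_k = 0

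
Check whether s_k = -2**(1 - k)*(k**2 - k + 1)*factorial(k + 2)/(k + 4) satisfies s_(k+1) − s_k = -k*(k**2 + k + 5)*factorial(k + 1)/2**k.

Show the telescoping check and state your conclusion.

Invalid: residual 2**(1 - k)*(k**4 + 5*k**3 + 7*k**2 + 22*k - 2)*factorial(k + 1)/((k + 4)*(k + 5)) ≠ 0.

s_(k+1) = -(k**2 + k + 1)*factorial(k + 3)/(2**k*(k + 5))
s_(k+1) − s_k = -(k**4 + 6*k**3 + 12*k**2 + 27*k + 2)*factorial(k + 2)/(2**k*(k + 4)*(k + 5))
(s_(k+1) − s_k) − t_k = 2**(1 - k)*(k**4 + 5*k**3 + 7*k**2 + 22*k - 2)*factorial(k + 1)/((k + 4)*(k + 5))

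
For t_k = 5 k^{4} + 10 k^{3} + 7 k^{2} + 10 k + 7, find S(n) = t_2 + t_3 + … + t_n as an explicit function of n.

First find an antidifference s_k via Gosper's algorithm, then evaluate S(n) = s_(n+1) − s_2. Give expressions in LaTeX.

The ratio is (5*k**4 + 30*k**3 + 67*k**2 + 74*k + 39)/(5*k**4 + 10*k**3 + 7*k**2 + 10*k + 7).
Gosper form: A/B · C(k+1)/C(k) with A=1, B=1, C=k**4 + 2*k**3 + 7*k**2/5 + 2*k + 7/5.
Need (1)·f(k+1) − (1)·f(k) = k**4 + 2*k**3 + 7*k**2/5 + 2*k + 7/5.
Degrees (0,0,4) ⇒ d ≤ 5.
Solve for f: f(k) = k*(k**4 - k**2 + 4*k + 3)/5 (degree 5 ≤ 5).
R(k) = B(k−1)·f(k)/C(k) = k*(k**4 - k**2 + 4*k + 3)/(5*k**4 + 10*k**3 + 7*k**2 + 10*k + 7); s_k = R·t_k = k*(k**4 - k**2 + 4*k + 3).
Check: Δs_k = 5*k**4 + 10*k**3 + 7*k**2 + 10*k + 7. ✓
Evaluate: s_(n+1) = n**5 + 5*n**4 + 9*n**3 + 11*n**2 + 13*n + 7; subtract s_(2) = 46 ⇒ S(n) = n**5 + 5*n**4 + 9*n**3 + 11*n**2 + 13*n - 39.

S(n) = n^{5} + 5 n^{4} + 9 n^{3} + 11 n^{2} + 13 n - 39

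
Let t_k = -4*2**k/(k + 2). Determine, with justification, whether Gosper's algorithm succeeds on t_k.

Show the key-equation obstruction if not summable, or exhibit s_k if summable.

No; the degree bound rules out any f.

r(k) = 2*(k + 2)/(k + 3) after simplifying.
Normal form (A,B,C) = (2*k + 4, k + 3, 1).
Solve (2*k + 4)·f(k+1) − (k + 2)·f(k) = 1.
Bound: deg f ≤ -1.
deg f ≤ -1 is impossible — no certificate.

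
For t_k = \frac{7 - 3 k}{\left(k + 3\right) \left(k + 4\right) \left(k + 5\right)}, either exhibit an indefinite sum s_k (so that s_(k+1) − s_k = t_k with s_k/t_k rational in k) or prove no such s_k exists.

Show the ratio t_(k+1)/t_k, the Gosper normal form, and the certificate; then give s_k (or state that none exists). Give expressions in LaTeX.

t_(k+1)/t_k = (k + 3)*(3*k - 4)/((k + 6)*(3*k - 7)).
Factor: A=k + 3; B=k + 6; C=k - 7/3.
Need (k + 3)·f(k+1) − (k + 5)·f(k) = k - 7/3.
Bound: deg f ≤ 2.
Coefficient equations give f(k) = k*(k - 29)/36.
Then R = B(k−1)f/C = k*(k - 29)*(k + 5)/(12*(3*k - 7)), so s_k = R(k)·t_k = k*(29 - k)/(12*(k + 3)*(k + 4)).
Check: Δs_k = (7 - 3*k)/(k**3 + 12*k**2 + 47*k + 60). ✓

s_k = \frac{k \left(29 - k\right)}{12 \left(k + 3\right) \left(k + 4\right)}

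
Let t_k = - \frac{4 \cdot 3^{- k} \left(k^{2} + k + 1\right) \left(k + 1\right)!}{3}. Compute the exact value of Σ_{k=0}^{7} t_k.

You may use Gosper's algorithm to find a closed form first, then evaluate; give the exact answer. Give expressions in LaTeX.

Ratio r(k) = (k + 2)*(k + (k + 1)**2 + 2)/(3*(k**2 + k + 1)).
A = k/3 + 2/3, B = 1, C = k**2 + k + 1.
Need (k/3 + 2/3)·f(k+1) − (1)·f(k) = k**2 + k + 1.
From deg A=1, deg B=0, deg C=2: d=1.
Solve for f: f(k) = 3*(k + 1) (degree 1 ≤ 1).
Get s_k = R·t_k = -4*(k + 1)*factorial(k + 1)/3**k with R(k) = B(k−1)f(k)/C(k) = 3*(k + 1)/(k**2 + k + 1).
Δs = -4*(k**2 + k + 1)*factorial(k + 1)/(3*3**k), as required.
Telescoping: Σ = s_(8) − s_(0) = -17920/9 − (-4) = -17884/9.

Σ = -17884/9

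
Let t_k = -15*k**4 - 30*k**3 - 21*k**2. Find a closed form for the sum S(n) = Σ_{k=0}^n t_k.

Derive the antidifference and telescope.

Compute t_(k+1)/t_k: get (k + 1)**2*(10*k + 5*(k + 1)**2 + 17)/(k**2*(5*k**2 + 10*k + 7)).
Factor: A=1; B=1; C=k**4 + 2*k**3 + 7*k**2/5.
Need (1)·f(k+1) − (1)·f(k) = k**4 + 2*k**3 + 7*k**2/5.
Degrees (0,0,4) ⇒ d ≤ 5.
Coefficient equations give f(k) = k*(k - 1)*(k**3 + k**2 - 1)/5.
Certificate R = B(k−1)f/C = (k - 1)*(k**3 + k**2 - 1)/(k*(5*k**2 + 10*k + 7)) gives s_k = 3*k*(-k**4 + k**2 + k - 1).
Check: Δs_k = k**2*(-15*k**2 - 30*k - 21). ✓
Σ_(k=0)^n t_k = s_(n+1) − s_(0) = (3*n*(-n**4 - 5*n**3 - 9*n**2 - 6*n - 1)) − (0), i.e. 3*n*(-n**4 - 5*n**3 - 9*n**2 - 6*n - 1).

S(n) = 3*n*(-n**4 - 5*n**3 - 9*n**2 - 6*n - 1)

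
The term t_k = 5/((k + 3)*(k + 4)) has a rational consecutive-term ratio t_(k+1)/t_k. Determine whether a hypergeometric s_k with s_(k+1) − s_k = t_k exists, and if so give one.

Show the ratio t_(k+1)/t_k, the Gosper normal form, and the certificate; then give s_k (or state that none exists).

The ratio is (k + 3)/(k + 5).
Take A(k)=k + 3, B(k)=k + 5, C(k)=1.
f must satisfy (k + 3)·f(k+1) − (k + 4)·f(k) = 1.
d = 1 from the (1,1,0) case.
Solving with deg f ≤ 1: f(k) = k/3.
Certificate R = B(k−1)f/C = k*(k + 4)/3 gives s_k = 5*k/(3*(k + 3)).
Check: Δs_k = 5/(k**2 + 7*k + 12). ✓

s_k = 5*k/(3*(k + 3))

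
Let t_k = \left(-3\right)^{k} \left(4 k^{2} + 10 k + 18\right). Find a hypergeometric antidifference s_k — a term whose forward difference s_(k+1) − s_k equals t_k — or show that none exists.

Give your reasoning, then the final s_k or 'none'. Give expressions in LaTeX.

s_k = \left(-3\right)^{k} \left(- k^{2} - k - 3\right)

The ratio is 3*(-2*k**2 - 9*k - 16)/(2*k**2 + 5*k + 9).
Take A(k)=-3, B(k)=1, C(k)=k**2 + 5*k/2 + 9/2.
Key eq: (-3)·f(k+1) = (1)·f(k) + (k**2 + 5*k/2 + 9/2).
From deg A=0, deg B=0, deg C=2: d=2.
Match coefficients ⇒ f(k) = -(k**2 + k + 3)/4.
So s_k = (B(k−1)f/C)·t_k = (-(k**2 + k + 3)/(2*(2*k**2 + 5*k + 9)))·t_k = (-3)**k*(-k**2 - k - 3).
s_(k+1) − s_k = (-3)**k*(4*k**2 + 10*k + 18) = t_k.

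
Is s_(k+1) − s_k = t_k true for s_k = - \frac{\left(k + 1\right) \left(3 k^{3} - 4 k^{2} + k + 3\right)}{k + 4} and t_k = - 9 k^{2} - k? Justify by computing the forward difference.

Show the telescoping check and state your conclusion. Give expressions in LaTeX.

s_(k+1) = -(k + 2)*(k + 3*(k + 1)**3 - 4*(k + 1)**2 + 4)/(k + 5)
s_(k+1) − s_k = (-9*k**4 - 64*k**3 - 66*k**2 - 11*k - 9)/(k**2 + 9*k + 20)
(s_(k+1) − s_k) − t_k = 3*(6*k**3 + 41*k**2 + 3*k - 3)/(k**2 + 9*k + 20)

Invalid: residual \frac{3 \left(6 k^{3} + 41 k^{2} + 3 k - 3\right)}{k^{2} + 9 k + 20} ≠ 0.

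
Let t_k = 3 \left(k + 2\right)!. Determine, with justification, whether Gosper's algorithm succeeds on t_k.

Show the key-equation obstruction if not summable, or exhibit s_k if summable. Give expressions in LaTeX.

No; the degree bound rules out any f.

The ratio is k + 3.
Factor: A=k + 3; B=1; C=1.
f must satisfy (k + 3)·f(k+1) − (1)·f(k) = 1.
Degrees (1,0,0) ⇒ d ≤ -1.
deg f ≤ -1 is impossible — no certificate.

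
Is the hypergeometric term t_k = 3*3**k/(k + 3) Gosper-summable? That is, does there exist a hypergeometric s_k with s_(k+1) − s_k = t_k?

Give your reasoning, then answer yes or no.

No. Not Gosper-summable.

Step 1: r(k) = 3*(k + 3)/(k + 4).
Gosper form: A/B · C(k+1)/C(k) with A=3*k + 9, B=k + 4, C=1.
Need (3*k + 9)·f(k+1) − (k + 3)·f(k) = 1.
Bound: deg f ≤ -1.
Negative degree bound (-1): no f exists, t_k not Gosper-summable.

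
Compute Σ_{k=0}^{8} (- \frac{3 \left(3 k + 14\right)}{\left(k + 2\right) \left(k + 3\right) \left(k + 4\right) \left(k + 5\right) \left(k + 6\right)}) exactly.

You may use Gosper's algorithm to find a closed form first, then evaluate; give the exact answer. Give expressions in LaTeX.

The ratio is (k + 2)*(3*k + 17)/((k + 7)*(3*k + 14)).
Normal form (A,B,C) = (k + 2, k + 7, k + 14/3).
Key eq: (k + 2)·f(k+1) = (k + 6)·f(k) + (k + 14/3).
Bound: deg f ≤ 4.
Match coefficients ⇒ f(k) = k*(k + 4)*(k**2 + 10*k + 31)/90.
Get s_k = R·t_k = k*(-k**2 - 10*k - 31)/(10*(k**3 + 10*k**2 + 31*k + 30)) with R(k) = B(k−1)f(k)/C(k) = k*(k + 4)*(k + 6)*(k**2 + 10*k + 31)/(30*(3*k + 14)).
Verify: 3*(-3*k - 14)/(k**5 + 20*k**4 + 155*k**3 + 580*k**2 + 1044*k + 720) matches t_k.
Evaluate s at k=9 and k=0: -303/3080 and 0; difference -303/3080.

Σ = -303/3080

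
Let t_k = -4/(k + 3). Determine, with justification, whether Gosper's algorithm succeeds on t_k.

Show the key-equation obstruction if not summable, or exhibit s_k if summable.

No — key equation has no polynomial f.

Compute t_(k+1)/t_k: get (k + 3)/(k + 4).
Take A(k)=k + 3, B(k)=k + 4, C(k)=1.
f must satisfy (k + 3)·f(k+1) − (k + 3)·f(k) = 1.
From deg A=1, deg B=1, deg C=0: d=0.
Put f(k) = c0: A·f(k+1) − B(k−1)·f(k) − C = -1; need -1 = 0 — inconsistent ⇒ no f, not summable.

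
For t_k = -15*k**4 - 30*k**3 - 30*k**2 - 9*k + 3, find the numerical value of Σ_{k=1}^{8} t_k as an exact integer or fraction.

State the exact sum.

Compute t_(k+1)/t_k: get (5*k**4 + 30*k**3 + 70*k**2 + 73*k + 27)/(5*k**4 + 10*k**3 + 10*k**2 + 3*k - 1).
Gosper form: A/B · C(k+1)/C(k) with A=1, B=1, C=k**4 + 2*k**3 + 2*k**2 + 3*k/5 - 1/5.
f must satisfy (1)·f(k+1) − (1)·f(k) = k**4 + 2*k**3 + 2*k**2 + 3*k/5 - 1/5.
From deg A=0, deg B=0, deg C=4: d=5.
Solving with deg f ≤ 5: f(k) = k*(k**4 - k - 1)/5.
So s_k = (B(k−1)f/C)·t_k = (k*(k**4 - k - 1)/(5*k**4 + 10*k**3 + 10*k**2 + 3*k - 1))·t_k = 3*k*(-k**4 + k + 1).
s_(k+1) − s_k = -15*k**4 - 30*k**3 - 30*k**2 - 9*k + 3 = t_k.
Evaluate s at k=9 and k=1: -176877 and 3; difference -176880.

Σ = -176880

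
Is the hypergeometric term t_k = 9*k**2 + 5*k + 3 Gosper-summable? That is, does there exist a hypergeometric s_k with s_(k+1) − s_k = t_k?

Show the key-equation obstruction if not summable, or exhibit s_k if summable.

Yes. s_k = k*(3*k**2 - 2*k + 2).

Step 1: r(k) = (9*k**2 + 23*k + 17)/(9*k**2 + 5*k + 3).
Normal form (A,B,C) = (1, 1, k**2 + 5*k/9 + 1/3).
Set up (1)·f(k+1) − (1)·f(k) − (k**2 + 5*k/9 + 1/3) = 0.
Degrees (0,0,2) ⇒ d ≤ 3.
Coefficient equations give f(k) = k*(3*k**2 - 2*k + 2)/9.
Get s_k = R·t_k = k*(3*k**2 - 2*k + 2) with R(k) = B(k−1)f(k)/C(k) = k*(3*k**2 - 2*k + 2)/(9*k**2 + 5*k + 3).
Δs = 9*k**2 + 5*k + 3, as required.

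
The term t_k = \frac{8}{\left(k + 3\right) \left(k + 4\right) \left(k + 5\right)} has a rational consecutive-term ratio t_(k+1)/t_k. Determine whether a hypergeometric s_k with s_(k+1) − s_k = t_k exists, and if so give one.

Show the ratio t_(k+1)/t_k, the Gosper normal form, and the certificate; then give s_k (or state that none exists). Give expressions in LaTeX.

Step 1: r(k) = (k + 3)/(k + 6).
So A=k + 3 and B=k + 6, with C=1.
Key eq: (k + 3)·f(k+1) = (k + 5)·f(k) + (1).
Bound: deg f ≤ 2.
Solving with deg f ≤ 2: f(k) = k*(k + 7)/24.
R(k) = B(k−1)·f(k)/C(k) = k*(k + 5)*(k + 7)/24; s_k = R·t_k = k*(k + 7)/(3*(k + 3)*(k + 4)).
Δs = 8/(k**3 + 12*k**2 + 47*k + 60), as required.

s_k = \frac{k \left(k + 7\right)}{3 \left(k + 3\right) \left(k + 4\right)}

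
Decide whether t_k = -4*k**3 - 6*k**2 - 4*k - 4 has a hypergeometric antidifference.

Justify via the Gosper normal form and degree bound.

t_(k+1)/t_k = (2*k**3 + 9*k**2 + 14*k + 9)/(2*k**3 + 3*k**2 + 2*k + 2).
Take A(k)=1, B(k)=1, C(k)=k**3 + 3*k**2/2 + k + 1.
f must satisfy (1)·f(k+1) − (1)·f(k) = k**3 + 3*k**2/2 + k + 1.
Bound: deg f ≤ 4.
A polynomial solution: f(k) = k*(k**3 + 3)/4.
So s_k = (B(k−1)f/C)·t_k = (k*(k**3 + 3)/(2*(2*k**3 + 3*k**2 + 2*k + 2)))·t_k = k*(-k**3 - 3).
s_(k+1) − s_k = k*(k**3 + 3) - (k + 1)*((k + 1)**3 + 3) = t_k.

Yes. s_k = k*(-k**3 - 3).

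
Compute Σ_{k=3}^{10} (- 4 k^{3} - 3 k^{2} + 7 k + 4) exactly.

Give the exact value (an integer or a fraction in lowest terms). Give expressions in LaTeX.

Σ = -12808

Step 1: r(k) = (4*k**3 + 15*k**2 + 11*k - 4)/(4*k**3 + 3*k**2 - 7*k - 4).
Gosper form: A/B · C(k+1)/C(k) with A=1, B=1, C=k**3 + 3*k**2/4 - 7*k/4 - 1.
f must satisfy (1)·f(k+1) − (1)·f(k) = k**3 + 3*k**2/4 - 7*k/4 - 1.
From deg A=0, deg B=0, deg C=3: d=4.
Match coefficients ⇒ f(k) = k**2*(k**2 - k - 4)/4.
R(k) = B(k−1)·f(k)/C(k) = k**2*(k**2 - k - 4)/(4*k**3 + 3*k**2 - 7*k - 4); s_k = R·t_k = k**2*(-k**2 + k + 4).
Δs = -4*k**3 - 3*k**2 + 7*k + 4, as required.
Telescoping: Σ = s_(11) − s_(3) = -12826 − (-18) = -12808.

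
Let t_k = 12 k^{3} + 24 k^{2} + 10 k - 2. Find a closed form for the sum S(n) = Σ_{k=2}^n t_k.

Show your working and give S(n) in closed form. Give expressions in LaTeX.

S(n) = 3 n^{4} + 14 n^{3} + 20 n^{2} + 7 n - 44

Ratio r(k) = (6*k**3 + 30*k**2 + 47*k + 22)/(6*k**3 + 12*k**2 + 5*k - 1).
So A=1 and B=1, with C=k**3 + 2*k**2 + 5*k/6 - 1/6.
f must satisfy (1)·f(k+1) − (1)·f(k) = k**3 + 2*k**2 + 5*k/6 - 1/6.
From deg A=0, deg B=0, deg C=3: d=4.
Coefficient equations give f(k) = k*(k + 1)*(3*k**2 - k - 3)/12.
So s_k = (B(k−1)f/C)·t_k = (k*(3*k**2 - k - 3)/(2*(6*k**2 + 6*k - 1)))·t_k = k*(3*k**3 + 2*k**2 - 4*k - 3).
Check: Δs_k = 12*k**3 + 24*k**2 + 10*k - 2. ✓
s_(n+1) = 3*n**4 + 14*n**3 + 20*n**2 + 7*n - 2 and s_(2) = 42, so S(n) = 3*n**4 + 14*n**3 + 20*n**2 + 7*n - 44.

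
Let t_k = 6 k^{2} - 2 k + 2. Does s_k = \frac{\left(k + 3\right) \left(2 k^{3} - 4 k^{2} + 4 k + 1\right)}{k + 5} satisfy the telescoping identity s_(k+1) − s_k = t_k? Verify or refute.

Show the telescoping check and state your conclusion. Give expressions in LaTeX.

s_(k+1) = (2*k**4 + 10*k**3 + 10*k**2 + 11*k + 12)/(k + 6)
s_(k+1) − s_k = 2*(3*k**4 + 28*k**3 + 48*k**2 - 7*k + 21)/(k**2 + 11*k + 30)
(s_(k+1) − s_k) − t_k = 2*(-4*k**3 - 32*k**2 + 12*k - 9)/(k**2 + 11*k + 30)

Invalid: residual \frac{2 \left(- 4 k^{3} - 32 k^{2} + 12 k - 9\right)}{k^{2} + 11 k + 30} ≠ 0.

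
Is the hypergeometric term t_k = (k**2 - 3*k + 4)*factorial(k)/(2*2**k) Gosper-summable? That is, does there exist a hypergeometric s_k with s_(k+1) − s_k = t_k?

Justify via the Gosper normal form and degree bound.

Step 1: r(k) = (k**3 + k + 2)/(2*(k**2 - 3*k + 4)).
Gosper form: A/B · C(k+1)/C(k) with A=k/2 + 1/2, B=1, C=k**2 - 3*k + 4.
Need (k/2 + 1/2)·f(k+1) − (1)·f(k) = k**2 - 3*k + 4.
Degrees (1,0,2) ⇒ d ≤ 1.
Coefficient equations give f(k) = 2*(k - 3).
Get s_k = R·t_k = (k - 3)*factorial(k)/2**k with R(k) = B(k−1)f(k)/C(k) = 2*(k - 3)/(k**2 - 3*k + 4).
s_(k+1) − s_k = (k**2 - 3*k + 4)*factorial(k)/(2*2**k) = t_k.

Yes. s_k = (k - 3)*factorial(k)/2**k.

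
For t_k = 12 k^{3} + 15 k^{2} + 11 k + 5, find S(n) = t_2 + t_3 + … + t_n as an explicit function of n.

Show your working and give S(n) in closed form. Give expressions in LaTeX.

Step 1: r(k) = (12*k**3 + 51*k**2 + 77*k + 43)/(12*k**3 + 15*k**2 + 11*k + 5).
Factor: A=1; B=1; C=k**3 + 5*k**2/4 + 11*k/12 + 5/12.
Key eq: (1)·f(k+1) = (1)·f(k) + (k**3 + 5*k**2/4 + 11*k/12 + 5/12).
d = 4 from the (0,0,3) case.
Match coefficients ⇒ f(k) = k*(3*k + 2)*(k**2 - k + 1)/12.
Certificate R = B(k−1)f/C = k*(3*k + 2)*(k**2 - k + 1)/(12*k**3 + 15*k**2 + 11*k + 5) gives s_k = k*(3*k**3 - k**2 + k + 2).
s_(k+1) − s_k = 12*k**3 + 15*k**2 + 11*k + 5 = t_k.
Evaluate: s_(n+1) = 3*n**4 + 11*n**3 + 16*n**2 + 13*n + 5; subtract s_(2) = 48 ⇒ S(n) = 3*n**4 + 11*n**3 + 16*n**2 + 13*n - 43.

S(n) = 3 n^{4} + 11 n^{3} + 16 n^{2} + 13 n - 43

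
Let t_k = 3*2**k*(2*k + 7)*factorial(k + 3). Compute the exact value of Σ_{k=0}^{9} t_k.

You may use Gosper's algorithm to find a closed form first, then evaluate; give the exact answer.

Σ = 19129407897582

r(k) = 2*(k + 4)*(2*k + 9)/(2*k + 7) after simplifying.
Factor: A=2*k + 8; B=1; C=k + 7/2.
Key eq: (2*k + 8)·f(k+1) = (1)·f(k) + (k + 7/2).
deg f ≤ 0 (via 1,0,1).
Solving with deg f ≤ 0: f(k) = 1/2.
So s_k = (B(k−1)f/C)·t_k = (1/(2*k + 7))·t_k = 3*2**k*factorial(k + 3).
s_(k+1) − s_k = 3*2**k*(2*k + 7)*factorial(k + 3) = t_k.
Telescoping: Σ = s_(10) − s_(0) = 19129407897600 − (18) = 19129407897582.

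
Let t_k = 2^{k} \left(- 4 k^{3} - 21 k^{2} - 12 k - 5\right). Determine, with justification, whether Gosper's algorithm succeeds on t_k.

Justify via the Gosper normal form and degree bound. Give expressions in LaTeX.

t_(k+1)/t_k = 2*(4*k**3 + 33*k**2 + 66*k + 42)/(4*k**3 + 21*k**2 + 12*k + 5).
Gosper form: A/B · C(k+1)/C(k) with A=2, B=1, C=k**3 + 21*k**2/4 + 3*k + 5/4.
f must satisfy (2)·f(k+1) − (1)·f(k) = k**3 + 21*k**2/4 + 3*k + 5/4.
d = 3 from the (0,0,3) case.
Solve for f: f(k) = (4*k**3 - 3*k**2 + 3)/4 (degree 3 ≤ 3).
Certificate R = B(k−1)f/C = (4*k**3 - 3*k**2 + 3)/(4*k**3 + 21*k**2 + 12*k + 5) gives s_k = 2**k*(-4*k**3 + 3*k**2 - 3).
Δs = 2**k*(-4*k**3 - 21*k**2 - 12*k - 5), as required.

Yes. s_k = 2^{k} \left(- 4 k^{3} + 3 k^{2} - 3\right).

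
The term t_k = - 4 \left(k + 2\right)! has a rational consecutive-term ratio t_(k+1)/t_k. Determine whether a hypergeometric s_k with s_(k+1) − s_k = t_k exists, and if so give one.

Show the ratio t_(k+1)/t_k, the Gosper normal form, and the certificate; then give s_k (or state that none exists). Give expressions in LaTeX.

not Gosper-summable; s_k does not exist

Ratio r(k) = k + 3.
Take A(k)=k + 3, B(k)=1, C(k)=1.
f must satisfy (k + 3)·f(k+1) − (1)·f(k) = 1.
Bound: deg f ≤ -1.
d = -1 < 0 ⇒ no nonzero polynomial f; not summable.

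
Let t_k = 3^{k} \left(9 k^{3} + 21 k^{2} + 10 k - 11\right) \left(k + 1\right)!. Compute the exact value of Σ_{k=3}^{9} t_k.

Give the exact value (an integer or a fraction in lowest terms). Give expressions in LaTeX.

The ratio is 3*(9*k**4 + 66*k**3 + 175*k**2 + 187*k + 58)/(9*k**3 + 21*k**2 + 10*k - 11).
A = 3*k + 6, B = 1, C = k**3 + 7*k**2/3 + 10*k/9 - 11/9.
Solve (3*k + 6)·f(k+1) − (1)·f(k) = k**3 + 7*k**2/3 + 10*k/9 - 11/9.
From deg A=1, deg B=0, deg C=3: d=2.
Solving with deg f ≤ 2: f(k) = (3*k**2 - 4*k - 1)/9.
Certificate R = B(k−1)f/C = (3*k**2 - 4*k - 1)/(9*k**3 + 21*k**2 + 10*k - 11) gives s_k = 3**k*(3*k**2 - 4*k - 1)*factorial(k + 1).
Check: Δs_k = 3**k*(9*k**3 + 21*k**2 + 10*k - 11)*factorial(k + 1). ✓
Sum = s_(10) − s_(3); s_(10) = 610475204908800, s_(3) = 9072 ⇒ 610475204899728.

Σ = 610475204899728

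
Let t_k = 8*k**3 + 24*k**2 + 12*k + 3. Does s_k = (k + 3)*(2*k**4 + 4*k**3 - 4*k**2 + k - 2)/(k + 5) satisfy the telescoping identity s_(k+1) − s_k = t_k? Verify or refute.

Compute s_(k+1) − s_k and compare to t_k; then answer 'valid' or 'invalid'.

s_(k+1) = (2*k**5 + 20*k**4 + 68*k**3 + 93*k**2 + 53*k + 4)/(k + 6)
s_(k+1) − s_k = (8*k**5 + 100*k**4 + 396*k**3 + 583*k**2 + 269*k + 56)/(k**2 + 11*k + 30)
(s_(k+1) − s_k) − t_k = 2*(-6*k**4 - 60*k**3 - 136*k**2 - 62*k - 17)/(k**2 + 11*k + 30)

Invalid: residual 2*(-6*k**4 - 60*k**3 - 136*k**2 - 62*k - 17)/(k**2 + 11*k + 30) ≠ 0.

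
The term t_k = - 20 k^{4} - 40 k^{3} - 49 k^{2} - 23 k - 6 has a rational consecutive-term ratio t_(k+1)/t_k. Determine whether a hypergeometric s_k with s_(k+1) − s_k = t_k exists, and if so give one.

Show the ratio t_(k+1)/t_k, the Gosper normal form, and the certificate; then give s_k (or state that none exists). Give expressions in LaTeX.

Ratio r(k) = (20*k**4 + 120*k**3 + 289*k**2 + 321*k + 138)/(20*k**4 + 40*k**3 + 49*k**2 + 23*k + 6).
Take A(k)=1, B(k)=1, C(k)=k**4 + 2*k**3 + 49*k**2/20 + 23*k/20 + 3/10.
f must satisfy (1)·f(k+1) − (1)·f(k) = k**4 + 2*k**3 + 49*k**2/20 + 23*k/20 + 3/10.
From deg A=0, deg B=0, deg C=4: d=5.
Coefficient equations give f(k) = k*(4*k**4 + 3*k**2 - 3*k + 2)/20.
R(k) = B(k−1)·f(k)/C(k) = k*(4*k**4 + 3*k**2 - 3*k + 2)/(20*k**4 + 40*k**3 + 49*k**2 + 23*k + 6); s_k = R·t_k = k*(-4*k**4 - 3*k**2 + 3*k - 2).
Verify: -20*k**4 - 40*k**3 - 49*k**2 - 23*k - 6 matches t_k.

s_k = k \left(- 4 k^{4} - 3 k^{2} + 3 k - 2\right)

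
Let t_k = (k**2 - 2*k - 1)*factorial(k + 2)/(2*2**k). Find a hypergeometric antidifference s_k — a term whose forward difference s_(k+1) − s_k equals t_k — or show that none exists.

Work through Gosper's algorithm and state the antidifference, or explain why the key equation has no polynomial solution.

s_k = (k - 4)*factorial(k + 2)/2**k

Step 1: r(k) = (k + 3)*(2*k - (k + 1)**2 + 3)/(2*(-k**2 + 2*k + 1)).
A = k/2 + 3/2, B = 1, C = k**2 - 2*k - 1.
Set up (k/2 + 3/2)·f(k+1) − (1)·f(k) − (k**2 - 2*k - 1) = 0.
deg f ≤ 1 (via 1,0,2).
Solve for f: f(k) = 2*(k - 4) (degree 1 ≤ 1).
R(k) = B(k−1)·f(k)/C(k) = 2*(k - 4)/(k**2 - 2*k - 1); s_k = R·t_k = (k - 4)*factorial(k + 2)/2**k.
s_(k+1) − s_k = (k**2 - 2*k - 1)*factorial(k + 2)/(2*2**k) = t_k.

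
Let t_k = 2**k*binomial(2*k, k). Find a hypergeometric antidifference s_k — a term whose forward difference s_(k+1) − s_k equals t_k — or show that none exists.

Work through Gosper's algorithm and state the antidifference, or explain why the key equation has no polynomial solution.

none — t_k is not Gosper-summable

Ratio r(k) = 4*(2*k + 1)/(k + 1).
So A=8*k + 4 and B=k + 1, with C=1.
Key eq: (8*k + 4)·f(k+1) = (k)·f(k) + (1).
Degrees (1,1,0) ⇒ d ≤ -1.
d = -1 < 0 ⇒ no nonzero polynomial f; not summable.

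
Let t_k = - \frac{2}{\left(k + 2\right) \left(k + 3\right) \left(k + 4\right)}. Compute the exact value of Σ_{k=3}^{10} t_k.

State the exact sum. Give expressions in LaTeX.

Σ = -38/1365

t_(k+1)/t_k = (k + 2)/(k + 5).
A = k + 2, B = k + 5, C = 1.
Key eq: (k + 2)·f(k+1) = (k + 4)·f(k) + (1).
deg f ≤ 2 (via 1,1,0).
Coefficient equations give f(k) = k*(k + 5)/12.
R(k) = B(k−1)·f(k)/C(k) = k*(k + 4)*(k + 5)/12; s_k = R·t_k = k*(-k - 5)/(6*(k + 2)*(k + 3)).
Δs = -2/(k**3 + 9*k**2 + 26*k + 24), as required.
Σ_(k=3)^(10) t_k = s_(11) − s_(3) = -44/273 − (-2/15) = -38/1365.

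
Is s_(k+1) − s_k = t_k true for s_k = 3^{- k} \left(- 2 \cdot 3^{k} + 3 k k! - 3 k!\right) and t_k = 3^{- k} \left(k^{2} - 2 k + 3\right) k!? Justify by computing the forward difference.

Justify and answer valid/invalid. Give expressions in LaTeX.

s_(k+1) = (-2*3**k + k**2*factorial(k) + k*factorial(k))/3**k
s_(k+1) − s_k = (k**2 - 2*k + 3)*factorial(k)/3**k
(s_(k+1) − s_k) − t_k = 0

valid (s_(k+1) − s_k reduces to t_k)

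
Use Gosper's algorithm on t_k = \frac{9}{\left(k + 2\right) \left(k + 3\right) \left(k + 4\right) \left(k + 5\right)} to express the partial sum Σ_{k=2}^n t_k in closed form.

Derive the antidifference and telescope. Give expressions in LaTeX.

Ratio r(k) = (k + 2)/(k + 6).
Gosper form: A/B · C(k+1)/C(k) with A=k + 2, B=k + 6, C=1.
Set up (k + 2)·f(k+1) − (k + 5)·f(k) − (1) = 0.
Degrees (1,1,0) ⇒ d ≤ 3.
Coefficient equations give f(k) = k*(k**2 + 9*k + 26)/72.
R(k) = B(k−1)·f(k)/C(k) = k*(k + 5)*(k**2 + 9*k + 26)/72; s_k = R·t_k = k*(k**2 + 9*k + 26)/(8*(k + 2)*(k + 3)*(k + 4)).
Verify: 9/(k**4 + 14*k**3 + 71*k**2 + 154*k + 120) matches t_k.
s_(n+1) = (n**3 + 12*n**2 + 47*n + 36)/(8*(n**3 + 12*n**2 + 47*n + 60)) and s_(2) = 1/10, so S(n) = (n**3 + 12*n**2 + 47*n - 60)/(40*(n**3 + 12*n**2 + 47*n + 60)).

S(n) = \frac{n^{3} + 12 n^{2} + 47 n - 60}{40 \left(n^{3} + 12 n^{2} + 47 n + 60\right)}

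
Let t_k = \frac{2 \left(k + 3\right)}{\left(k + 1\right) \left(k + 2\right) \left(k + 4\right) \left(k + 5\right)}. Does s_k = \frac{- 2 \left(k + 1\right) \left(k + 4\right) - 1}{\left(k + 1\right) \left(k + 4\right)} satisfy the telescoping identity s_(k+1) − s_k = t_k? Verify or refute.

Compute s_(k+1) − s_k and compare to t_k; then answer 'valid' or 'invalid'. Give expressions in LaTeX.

s_(k+1) = (-2*(k + 2)*(k + 5) - 1)/((k + 2)*(k + 5))
s_(k+1) − s_k = 2*(k + 3)/(k**4 + 12*k**3 + 49*k**2 + 78*k + 40)
(s_(k+1) − s_k) − t_k = 0

valid (s_(k+1) − s_k reduces to t_k)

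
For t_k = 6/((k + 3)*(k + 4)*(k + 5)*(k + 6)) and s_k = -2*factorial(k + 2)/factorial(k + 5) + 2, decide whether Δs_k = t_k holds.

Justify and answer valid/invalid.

s_(k+1) = -2*factorial(k + 3)/factorial(k + 6) + 2
s_(k+1) − s_k = 6/((k + 3)*(k + 4)*(k + 5)*(k + 6))
(s_(k+1) − s_k) − t_k = 0

Valid: the claim telescopes to t_k.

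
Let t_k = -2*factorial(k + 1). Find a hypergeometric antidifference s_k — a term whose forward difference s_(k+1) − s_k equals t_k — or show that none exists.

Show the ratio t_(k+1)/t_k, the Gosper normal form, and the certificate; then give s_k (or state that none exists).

no hypergeometric antidifference exists

Compute t_(k+1)/t_k: get k + 2.
Normal form (A,B,C) = (k + 2, 1, 1).
Set up (k + 2)·f(k+1) − (1)·f(k) − (1) = 0.
Degrees (1,0,0) ⇒ d ≤ -1.
Bound -1 < 0, so the key equation has no polynomial solution.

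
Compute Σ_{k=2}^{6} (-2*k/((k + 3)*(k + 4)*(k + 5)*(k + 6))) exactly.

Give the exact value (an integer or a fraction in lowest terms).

Σ = -19/2310

Step 1: r(k) = (k + 1)*(k + 3)/(k*(k + 7)).
Gosper form: A/B · C(k+1)/C(k) with A=k + 3, B=k + 7, C=k.
Set up (k + 3)·f(k+1) − (k + 6)·f(k) − (k) = 0.
Bound: deg f ≤ 3.
A polynomial solution: f(k) = k*(k - 1)*(k + 13)/120.
R(k) = B(k−1)·f(k)/C(k) = (k - 1)*(k + 6)*(k + 13)/120; s_k = R·t_k = k*(-k**2 - 12*k + 13)/(60*(k + 3)*(k + 4)*(k + 5)).
Verify: -2*k/(k**4 + 18*k**3 + 119*k**2 + 342*k + 360) matches t_k.
Sum = s_(7) − s_(2); s_(7) = -7/660, s_(2) = -1/420 ⇒ -19/2310.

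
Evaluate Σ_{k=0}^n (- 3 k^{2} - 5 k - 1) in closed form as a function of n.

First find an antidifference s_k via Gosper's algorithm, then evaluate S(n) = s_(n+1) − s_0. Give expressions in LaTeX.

t_(k+1)/t_k = (3*k**2 + 11*k + 9)/(3*k**2 + 5*k + 1).
Normal form (A,B,C) = (1, 1, k**2 + 5*k/3 + 1/3).
Need (1)·f(k+1) − (1)·f(k) = k**2 + 5*k/3 + 1/3.
From deg A=0, deg B=0, deg C=2: d=3.
Solving with deg f ≤ 3: f(k) = k*(k**2 + k - 1)/3.
Then R = B(k−1)f/C = k*(k**2 + k - 1)/(3*k**2 + 5*k + 1), so s_k = R(k)·t_k = k*(-k**2 - k + 1).
Δs = -3*k**2 - 5*k - 1, as required.
Σ_(k=0)^n t_k = s_(n+1) − s_(0) = (-n**3 - 4*n**2 - 4*n - 1) − (0), i.e. -n**3 - 4*n**2 - 4*n - 1.

S(n) = - n^{3} - 4 n^{2} - 4 n - 1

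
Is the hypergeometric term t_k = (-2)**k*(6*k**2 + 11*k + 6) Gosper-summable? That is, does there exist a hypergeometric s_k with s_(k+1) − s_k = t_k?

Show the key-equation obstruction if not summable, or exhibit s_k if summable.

Ratio r(k) = 2*(-6*k**2 - 23*k - 23)/(6*k**2 + 11*k + 6).
Factor: A=-2; B=1; C=k**2 + 11*k/6 + 1.
Set up (-2)·f(k+1) − (1)·f(k) − (k**2 + 11*k/6 + 1) = 0.
From deg A=0, deg B=0, deg C=2: d=2.
Solve for f: f(k) = -k*(2*k + 1)/6 (degree 2 ≤ 2).
Then R = B(k−1)f/C = -k*(2*k + 1)/(6*k**2 + 11*k + 6), so s_k = R(k)·t_k = (-2)**k*k*(-2*k - 1).
Δs = (-2)**k*(6*k**2 + 11*k + 6), as required.

Yes. s_k = (-2)**k*k*(-2*k - 1).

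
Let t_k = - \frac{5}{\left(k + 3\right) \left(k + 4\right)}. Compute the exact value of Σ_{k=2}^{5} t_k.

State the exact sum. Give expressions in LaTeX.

r(k) = (k + 3)/(k + 5) after simplifying.
Take A(k)=k + 3, B(k)=k + 5, C(k)=1.
Key eq: (k + 3)·f(k+1) = (k + 4)·f(k) + (1).
From deg A=1, deg B=1, deg C=0: d=1.
Solve for f: f(k) = k/3 (degree 1 ≤ 1).
Get s_k = R·t_k = -5*k/(3*k + 9) with R(k) = B(k−1)f(k)/C(k) = k*(k + 4)/3.
s_(k+1) − s_k = -5/(k**2 + 7*k + 12) = t_k.
Σ_(k=2)^(5) t_k = s_(6) − s_(2) = -10/9 − (-2/3) = -4/9.

Σ = -4/9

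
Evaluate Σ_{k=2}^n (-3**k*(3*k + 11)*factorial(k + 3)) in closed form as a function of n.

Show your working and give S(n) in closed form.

r(k) = 3*(k + 4)*(3*k + 14)/(3*k + 11) after simplifying.
Normal form (A,B,C) = (3*k + 12, 1, k + 11/3).
Key eq: (3*k + 12)·f(k+1) = (1)·f(k) + (k + 11/3).
deg f ≤ 0 (via 1,0,1).
Coefficient equations give f(k) = 1/3.
R(k) = B(k−1)·f(k)/C(k) = 1/(3*k + 11); s_k = R·t_k = -3**k*factorial(k + 3).
s_(k+1) − s_k = -3**k*(3*k + 11)*factorial(k + 3) = t_k.
s_(n+1) = -3**(n + 1)*factorial(n + 4) and s_(2) = -1080, so S(n) = -3*3**n*factorial(n + 4) + 1080.

S(n) = -3*3**n*factorial(n + 4) + 1080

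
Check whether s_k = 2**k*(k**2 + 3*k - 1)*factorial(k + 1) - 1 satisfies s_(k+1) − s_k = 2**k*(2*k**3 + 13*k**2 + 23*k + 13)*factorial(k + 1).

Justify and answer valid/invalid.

s_(k+1) = 2**(k + 1)*(3*k + (k + 1)**2 + 2)*factorial(k + 2) - 1
s_(k+1) − s_k = 2**k*(2*k**3 + 13*k**2 + 23*k + 13)*factorial(k + 1)
(s_(k+1) − s_k) − t_k = 0

valid (s_(k+1) − s_k reduces to t_k)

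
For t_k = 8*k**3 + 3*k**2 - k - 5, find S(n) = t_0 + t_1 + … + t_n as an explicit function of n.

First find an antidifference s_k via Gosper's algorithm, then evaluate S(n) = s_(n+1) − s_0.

r(k) = (8*k**3 + 27*k**2 + 29*k + 5)/(8*k**3 + 3*k**2 - k - 5) after simplifying.
A = 1, B = 1, C = k**3 + 3*k**2/8 - k/8 - 5/8.
f must satisfy (1)·f(k+1) − (1)·f(k) = k**3 + 3*k**2/8 - k/8 - 5/8.
deg f ≤ 4 (via 0,0,3).
Solving with deg f ≤ 4: f(k) = k*(k - 2)*(2*k**2 + k + 2)/8.
Get s_k = R·t_k = k*(2*k**3 - 3*k**2 - 4) with R(k) = B(k−1)f(k)/C(k) = k*(k - 2)*(2*k**2 + k + 2)/(8*k**3 + 3*k**2 - k - 5).
Check: Δs_k = 8*k**3 + 3*k**2 - k - 5. ✓
Σ_(k=0)^n t_k = s_(n+1) − s_(0) = (2*n**4 + 5*n**3 + 3*n**2 - 5*n - 5) − (0), i.e. 2*n**4 + 5*n**3 + 3*n**2 - 5*n - 5.

S(n) = 2*n**4 + 5*n**3 + 3*n**2 - 5*n - 5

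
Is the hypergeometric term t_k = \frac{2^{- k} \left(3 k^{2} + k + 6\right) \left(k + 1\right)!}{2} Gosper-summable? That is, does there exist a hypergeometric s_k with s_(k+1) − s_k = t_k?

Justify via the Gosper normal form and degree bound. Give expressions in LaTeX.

Yes. s_k = 2^{- k} \left(3 k - 2\right) \left(k + 1\right)!.

Step 1: r(k) = (k + 2)*(k + 3*(k + 1)**2 + 7)/(2*(3*k**2 + k + 6)).
A = k/2 + 1, B = 1, C = k**2 + k/3 + 2.
Set up (k/2 + 1)·f(k+1) − (1)·f(k) − (k**2 + k/3 + 2) = 0.
deg f ≤ 1 (via 1,0,2).
A polynomial solution: f(k) = 2*(3*k - 2)/3.
Get s_k = R·t_k = (3*k - 2)*factorial(k + 1)/2**k with R(k) = B(k−1)f(k)/C(k) = 2*(3*k - 2)/(3*k**2 + k + 6).
Verify: (3*k**2 + k + 6)*factorial(k + 1)/(2*2**k) matches t_k.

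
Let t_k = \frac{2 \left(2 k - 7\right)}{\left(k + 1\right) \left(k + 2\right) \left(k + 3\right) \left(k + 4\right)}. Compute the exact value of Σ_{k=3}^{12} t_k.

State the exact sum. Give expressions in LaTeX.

Compute t_(k+1)/t_k: get (k + 1)*(2*k - 5)/((k + 5)*(2*k - 7)).
Take A(k)=k + 1, B(k)=k + 5, C(k)=k - 7/2.
Need (k + 1)·f(k+1) − (k + 4)·f(k) = k - 7/2.
deg f ≤ 3 (via 1,1,1).
Solve for f: f(k) = -k*(k**2 + 6*k + 14)/6 (degree 3 ≤ 3).
So s_k = (B(k−1)f/C)·t_k = (-k*(k + 4)*(k**2 + 6*k + 14)/(3*(2*k - 7)))·t_k = 2*k*(-k**2 - 6*k - 14)/(3*(k + 1)*(k + 2)*(k + 3)).
s_(k+1) − s_k = 2*(2*k - 7)/(k**4 + 10*k**3 + 35*k**2 + 50*k + 24) = t_k.
Telescoping: Σ = s_(13) − s_(3) = -377/560 − (-41/60) = 17/1680.

Σ = 17/1680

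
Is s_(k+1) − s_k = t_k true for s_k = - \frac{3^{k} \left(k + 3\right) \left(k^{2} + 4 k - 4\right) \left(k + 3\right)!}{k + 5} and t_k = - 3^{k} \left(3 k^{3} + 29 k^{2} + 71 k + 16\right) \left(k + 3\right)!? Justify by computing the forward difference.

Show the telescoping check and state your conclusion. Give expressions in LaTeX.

s_(k+1) = -3**(k + 1)*(k + 4)*(k**2 + 6*k + 1)*factorial(k + 4)/(k + 6)
s_(k+1) − s_k = -3**k*(3*k**5 + 56*k**4 + 392*k**3 + 1237*k**2 + 1572*k + 312)*factorial(k + 3)/((k + 5)*(k + 6))
(s_(k+1) − s_k) − t_k = 2*3**k*(3*k**4 + 44*k**3 + 215*k**2 + 367*k + 84)*factorial(k + 3)/((k + 5)*(k + 6))

Invalid: residual \frac{2 \cdot 3^{k} \left(3 k^{4} + 44 k^{3} + 215 k^{2} + 367 k + 84\right) \left(k + 3\right)!}{\left(k + 5\right) \left(k + 6\right)} ≠ 0.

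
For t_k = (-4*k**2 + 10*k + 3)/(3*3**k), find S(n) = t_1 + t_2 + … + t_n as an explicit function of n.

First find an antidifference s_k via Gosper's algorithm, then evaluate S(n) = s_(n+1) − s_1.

Compute t_(k+1)/t_k: get (4*k**2 - 2*k - 9)/(3*(4*k**2 - 10*k - 3)).
Factor: A=1/3; B=1; C=k**2 - 5*k/2 - 3/4.
Set up (1/3)·f(k+1) − (1)·f(k) − (k**2 - 5*k/2 - 3/4) = 0.
deg f ≤ 2 (via 0,0,2).
Solving with deg f ≤ 2: f(k) = -3*(k - 2)*(2*k + 1)/4.
So s_k = (B(k−1)f/C)·t_k = (-3*(k - 2)*(2*k + 1)/(4*k**2 - 10*k - 3))·t_k = (2*k**2 - 3*k - 2)/3**k.
s_(k+1) − s_k = (-4*k**2 + 10*k + 3)/(3*3**k) = t_k.
s_(n+1) = 3**(-n - 1)*(2*n**2 + n - 3) and s_(1) = -1, so S(n) = 3**(-n - 1)*(3**(n + 1) + 2*n**2 + n - 3).

S(n) = 3**(-n - 1)*(3**(n + 1) + 2*n**2 + n - 3)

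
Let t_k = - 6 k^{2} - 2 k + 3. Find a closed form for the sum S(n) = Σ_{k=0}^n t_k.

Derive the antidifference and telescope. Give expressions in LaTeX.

S(n) = - 2 n^{3} - 4 n^{2} + n + 3

r(k) = (6*k**2 + 14*k + 5)/(6*k**2 + 2*k - 3) after simplifying.
Factor: A=1; B=1; C=k**2 + k/3 - 1/2.
Need (1)·f(k+1) − (1)·f(k) = k**2 + k/3 - 1/2.
Degrees (0,0,2) ⇒ d ≤ 3.
Solving with deg f ≤ 3: f(k) = k*(2*k**2 - 2*k - 3)/6.
Then R = B(k−1)f/C = k*(2*k**2 - 2*k - 3)/(6*k**2 + 2*k - 3), so s_k = R(k)·t_k = k*(-2*k**2 + 2*k + 3).
Δs = -6*k**2 - 2*k + 3, as required.
Telescope: S(n) = s_(n+1) − s_(0) = -2*n**3 - 4*n**2 + n + 3 − (0) = -2*n**3 - 4*n**2 + n + 3.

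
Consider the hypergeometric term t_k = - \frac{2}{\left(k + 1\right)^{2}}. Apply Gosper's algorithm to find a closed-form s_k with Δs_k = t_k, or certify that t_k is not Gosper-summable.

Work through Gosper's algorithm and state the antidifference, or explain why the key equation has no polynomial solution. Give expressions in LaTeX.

Step 1: r(k) = (k + 1)**2/(k + 2)**2.
Normal form (A,B,C) = (k**2 + 2*k + 1, k**2 + 4*k + 4, 1).
Key eq: (k**2 + 2*k + 1)·f(k+1) = (k**2 + 2*k + 1)·f(k) + (1).
Bound: deg f ≤ 0.
Put f(k) = c0: A·f(k+1) − B(k−1)·f(k) − C = -1; need -1 = 0 — inconsistent ⇒ no f, not summable.

none — t_k is not Gosper-summable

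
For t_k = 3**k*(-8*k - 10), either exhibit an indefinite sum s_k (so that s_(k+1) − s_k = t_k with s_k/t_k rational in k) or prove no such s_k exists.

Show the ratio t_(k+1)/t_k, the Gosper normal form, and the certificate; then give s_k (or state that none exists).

t_(k+1)/t_k = 3*(4*k + 9)/(4*k + 5).
So A=3 and B=1, with C=k + 5/4.
Need (3)·f(k+1) − (1)·f(k) = k + 5/4.
Degrees (0,0,1) ⇒ d ≤ 1.
A polynomial solution: f(k) = (4*k - 1)/8.
R(k) = B(k−1)·f(k)/C(k) = (4*k - 1)/(2*(4*k + 5)); s_k = R·t_k = 3**k*(1 - 4*k).
Verify: 3**k*(-8*k - 10) matches t_k.

s_k = 3**k*(1 - 4*k)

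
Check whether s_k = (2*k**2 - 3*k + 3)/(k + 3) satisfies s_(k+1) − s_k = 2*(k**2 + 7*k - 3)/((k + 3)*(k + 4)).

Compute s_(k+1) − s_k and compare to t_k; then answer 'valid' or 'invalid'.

Valid — Δs_k = t_k.

s_(k+1) = (2*k**2 + k + 2)/(k + 4)
s_(k+1) − s_k = 2*(k**2 + 7*k - 3)/(k**2 + 7*k + 12)
(s_(k+1) − s_k) − t_k = 0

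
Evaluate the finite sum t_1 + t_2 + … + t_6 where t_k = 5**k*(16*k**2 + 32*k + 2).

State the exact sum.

r(k) = 5*(8*k**2 + 32*k + 25)/(8*k**2 + 16*k + 1) after simplifying.
Normal form (A,B,C) = (5, 1, k**2 + 2*k + 1/8).
Need (5)·f(k+1) − (1)·f(k) = k**2 + 2*k + 1/8.
deg f ≤ 2 (via 0,0,2).
Solve for f: f(k) = (k - 1)*(2*k + 1)/8 (degree 2 ≤ 2).
Then R = B(k−1)f/C = (k - 1)*(2*k + 1)/(8*k**2 + 16*k + 1), so s_k = R(k)·t_k = 2*5**k*(2*k**2 - k - 1).
s_(k+1) − s_k = 5**k*(16*k**2 + 32*k + 2) = t_k.
Telescoping: Σ = s_(7) − s_(1) = 14062500 − (0) = 14062500.

Σ = 14062500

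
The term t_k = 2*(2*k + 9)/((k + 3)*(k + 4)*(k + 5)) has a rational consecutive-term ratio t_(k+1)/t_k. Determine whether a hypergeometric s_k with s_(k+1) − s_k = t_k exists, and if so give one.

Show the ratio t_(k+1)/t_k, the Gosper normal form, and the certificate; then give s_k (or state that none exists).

s_k = k*(5*k + 19)/(4*(k + 3)*(k + 4))

t_(k+1)/t_k = (k + 3)*(2*k + 11)/((k + 6)*(2*k + 9)).
Factor: A=k + 3; B=k + 6; C=k + 9/2.
Solve (k + 3)·f(k+1) − (k + 5)·f(k) = k + 9/2.
From deg A=1, deg B=1, deg C=1: d=2.
Coefficient equations give f(k) = k*(5*k + 19)/16.
Certificate R = B(k−1)f/C = k*(k + 5)*(5*k + 19)/(8*(2*k + 9)) gives s_k = k*(5*k + 19)/(4*(k + 3)*(k + 4)).
s_(k+1) − s_k = 2*(2*k + 9)/(k**3 + 12*k**2 + 47*k + 60) = t_k.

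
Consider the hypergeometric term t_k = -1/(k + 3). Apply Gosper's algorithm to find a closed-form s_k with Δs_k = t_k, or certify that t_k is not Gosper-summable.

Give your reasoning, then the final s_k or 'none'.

none — t_k is not Gosper-summable

Step 1: r(k) = (k + 3)/(k + 4).
A = k + 3, B = k + 4, C = 1.
Need (k + 3)·f(k+1) − (k + 3)·f(k) = 1.
d = 0 from the (1,1,0) case.
Generic f = c0 gives residual -1; -1 = 0 cannot hold, so t_k is not Gosper-summable.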